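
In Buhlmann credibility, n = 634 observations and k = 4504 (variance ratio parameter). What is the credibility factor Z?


Z = n / (n + k)
= 634 / (634 + 4504)
= 634 / 5138
= 0.1234


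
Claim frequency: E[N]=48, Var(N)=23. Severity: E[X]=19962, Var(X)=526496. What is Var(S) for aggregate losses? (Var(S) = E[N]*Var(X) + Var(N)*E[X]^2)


Var(S) = E[N]*Var(X) + Var(N)*E[X]^2
= 48*526496 + 23*19962^2
= 25271808 + 9165073212
= 9.1903e+09


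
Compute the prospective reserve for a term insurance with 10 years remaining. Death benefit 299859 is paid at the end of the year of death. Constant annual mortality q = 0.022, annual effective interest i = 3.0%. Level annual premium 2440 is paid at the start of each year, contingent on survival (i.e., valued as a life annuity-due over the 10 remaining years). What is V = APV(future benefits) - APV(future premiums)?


v = 1/(1+i) = 0.970874
APV(future benefits) per unit = sum_{k=0}^{9} k_p_x * q * v^(k+1) = 0.171057
APV(future benefits) = 299859 * 0.171057 = 51292.8481
Life annuity-due factor ä_{x:10} = sum_{k=0}^{9} k_p_x * v^k = 8.008557
APV(future premiums) = 2440 * 8.008557 = 19540.8791
V = 51292.8481 - 19540.8791
= 31751.9691


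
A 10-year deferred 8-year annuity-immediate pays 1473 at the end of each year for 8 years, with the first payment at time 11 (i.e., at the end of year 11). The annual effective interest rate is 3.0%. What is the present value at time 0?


PV at time 10 of the 8-year annuity-immediate:
a_n = 1473 * (1-(1+0.03)^(-8))/0.03 = 10340.0066
Discount back 10 years to time 0:
PV = 10340.0066 * (1+0.03)^(-10)
= 10340.0066 * 0.744094
= 7693.936


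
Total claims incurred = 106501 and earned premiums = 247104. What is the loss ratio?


Loss ratio = claims / premiums
= 106501 / 247104
= 0.431


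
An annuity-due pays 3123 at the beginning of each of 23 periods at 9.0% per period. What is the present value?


PV_due = PMT * (1-(1+i)^(-n))/i * (1+i)
PV_immediate = 29918.9859
PV_due = 29918.9859 * 1.09
= 32611.6947


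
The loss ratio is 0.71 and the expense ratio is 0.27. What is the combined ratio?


Combined ratio = loss ratio + expense ratio
= 0.71 + 0.27
= 0.98


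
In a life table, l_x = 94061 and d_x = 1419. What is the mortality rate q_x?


q_x = d_x / l_x
= 1419 / 94061
= 0.0151


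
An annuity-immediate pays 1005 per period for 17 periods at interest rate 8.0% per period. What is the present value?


PV = PMT * (1 - (1+i)^(-n)) / i
= 1005 * (1 - (1+0.08)^(-17)) / 0.08
= 1005 * (1 - 0.270269) / 0.08
= 1005 * 9.121638
= 9167.2463


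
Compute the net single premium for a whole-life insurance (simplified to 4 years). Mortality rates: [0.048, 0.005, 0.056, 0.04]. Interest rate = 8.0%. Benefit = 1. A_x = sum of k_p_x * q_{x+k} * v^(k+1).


v = 0.925926
Year 0: k_p_x=1.0, q=0.048, term=0.044444
Year 1: k_p_x=0.952, q=0.005, term=0.004081
Year 2: k_p_x=0.94724, q=0.056, term=0.042109
Year 3: k_p_x=0.894195, q=0.04, term=0.02629
A_x = 0.1169


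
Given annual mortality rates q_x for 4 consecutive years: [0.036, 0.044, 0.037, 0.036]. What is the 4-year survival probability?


p_k = 1 - q_k for each year
Survival = product of (1 - q_k)
= 0.964 * 0.956 * 0.963 * 0.964
= 0.8555


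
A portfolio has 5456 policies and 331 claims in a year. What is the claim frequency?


frequency = claims / policies
= 331 / 5456
= 0.0607


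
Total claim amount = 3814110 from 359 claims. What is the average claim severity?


severity = total / number
= 3814110 / 359
= 10624.2618


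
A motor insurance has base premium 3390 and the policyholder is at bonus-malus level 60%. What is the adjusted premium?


adjusted = base * BM_level / 100
= 3390 * 60 / 100
= 3390 * 0.6
= 2034.0


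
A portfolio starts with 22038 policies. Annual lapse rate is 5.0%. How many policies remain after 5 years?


remaining = initial * (1 - lapse)^years
= 22038 * (1 - 0.05)^5
= 22038 * 0.773781
= 17052.5843


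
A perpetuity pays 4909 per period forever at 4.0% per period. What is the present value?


PV = PMT / i
= 4909 / 0.04
= 122725.0


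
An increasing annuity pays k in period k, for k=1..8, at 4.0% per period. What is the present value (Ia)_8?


(Ia)_n = sum_{k=1}^{n} k * v^k, v = 1/(1+i)
v = 0.961538
Sum computed term by term:
(Ia)_8 = 28.9133


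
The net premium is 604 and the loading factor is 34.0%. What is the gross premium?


Gross = net * (1 + loading)
= 604 * (1 + 0.34)
= 604 * 1.34
= 809.36


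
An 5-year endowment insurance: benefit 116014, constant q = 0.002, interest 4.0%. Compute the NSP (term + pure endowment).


Term component = 1028.9854
Pure endowment = 5_p_x * v^5 * benefit = 0.99004 * 0.821927 * 116014 = 94405.3074
NSP = 95434.2928


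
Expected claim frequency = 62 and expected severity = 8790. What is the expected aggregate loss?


E[S] = E[N] * E[X]
= 62 * 8790
= 544980


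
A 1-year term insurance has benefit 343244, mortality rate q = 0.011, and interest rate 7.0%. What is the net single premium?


NSP = benefit * q * v
v = 1/(1+i) = 0.934579
NSP = 343244 * 0.011 * 0.934579
= 3528.6766


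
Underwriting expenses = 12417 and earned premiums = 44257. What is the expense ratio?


Expense ratio = expenses / premiums
= 12417 / 44257
= 0.2806


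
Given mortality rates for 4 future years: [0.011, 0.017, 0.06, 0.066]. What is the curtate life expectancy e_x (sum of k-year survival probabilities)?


e_x = sum_{k=1}^{n} k_p_x
k_p_x values:
  1_p_x = 0.989
  2_p_x = 0.972187
  3_p_x = 0.913856
  4_p_x = 0.853541
e_x = 3.7286


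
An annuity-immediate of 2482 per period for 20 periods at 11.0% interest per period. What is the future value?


FV = PMT * ((1+i)^n - 1) / i
= 2482 * ((1.11)^20 - 1) / 0.11
= 2482 * (8.062312 - 1) / 0.11
= 159351.4294


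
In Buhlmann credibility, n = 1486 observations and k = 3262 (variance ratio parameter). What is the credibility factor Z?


Z = n / (n + k)
= 1486 / (1486 + 3262)
= 1486 / 4748
= 0.313


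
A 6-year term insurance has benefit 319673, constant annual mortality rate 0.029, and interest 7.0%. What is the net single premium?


NSP = benefit * sum_{k=0}^{n-1} k_p_x * q * v^(k+1)
With constant q=0.029, v=0.934579
Sum = 0.129332
NSP = 319673 * 0.129332
= 41344.0203


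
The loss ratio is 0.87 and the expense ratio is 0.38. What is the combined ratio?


Combined ratio = loss ratio + expense ratio
= 0.87 + 0.38
= 1.25


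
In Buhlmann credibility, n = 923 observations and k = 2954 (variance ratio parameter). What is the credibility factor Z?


Z = n / (n + k)
= 923 / (923 + 2954)
= 923 / 3877
= 0.2381


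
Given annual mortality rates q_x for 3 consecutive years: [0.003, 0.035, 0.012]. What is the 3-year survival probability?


p_k = 1 - q_k for each year
Survival = product of (1 - q_k)
= 0.997 * 0.965 * 0.988
= 0.9506


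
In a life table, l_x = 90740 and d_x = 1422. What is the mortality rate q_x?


q_x = d_x / l_x
= 1422 / 90740
= 0.0157


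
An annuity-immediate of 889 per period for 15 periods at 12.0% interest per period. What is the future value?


FV = PMT * ((1+i)^n - 1) / i
= 889 * ((1.12)^15 - 1) / 0.12
= 889 * (5.473566 - 1) / 0.12
= 33141.6663


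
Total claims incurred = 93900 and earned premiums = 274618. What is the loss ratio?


Loss ratio = claims / premiums
= 93900 / 274618
= 0.3419


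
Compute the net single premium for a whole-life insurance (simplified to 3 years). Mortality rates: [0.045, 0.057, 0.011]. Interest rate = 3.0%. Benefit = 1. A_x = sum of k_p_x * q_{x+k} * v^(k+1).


v = 0.970874
Year 0: k_p_x=1.0, q=0.045, term=0.043689
Year 1: k_p_x=0.955, q=0.057, term=0.05131
Year 2: k_p_x=0.900565, q=0.011, term=0.009066
A_x = 0.1041


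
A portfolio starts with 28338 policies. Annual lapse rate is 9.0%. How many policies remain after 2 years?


remaining = initial * (1 - lapse)^years
= 28338 * (1 - 0.09)^2
= 28338 * 0.8281
= 23466.6978


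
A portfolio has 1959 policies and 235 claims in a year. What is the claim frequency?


frequency = claims / policies
= 235 / 1959
= 0.12


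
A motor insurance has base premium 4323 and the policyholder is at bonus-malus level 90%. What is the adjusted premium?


adjusted = base * BM_level / 100
= 4323 * 90 / 100
= 4323 * 0.9
= 3890.7


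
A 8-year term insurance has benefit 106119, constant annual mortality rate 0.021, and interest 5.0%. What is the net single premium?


NSP = benefit * sum_{k=0}^{n-1} k_p_x * q * v^(k+1)
With constant q=0.021, v=0.952381
Sum = 0.126844
NSP = 106119 * 0.126844
= 13460.5733


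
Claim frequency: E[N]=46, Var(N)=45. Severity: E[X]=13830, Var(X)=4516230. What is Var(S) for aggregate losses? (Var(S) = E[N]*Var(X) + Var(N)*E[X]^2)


Var(S) = E[N]*Var(X) + Var(N)*E[X]^2
= 46*4516230 + 45*13830^2
= 207746580 + 8607100500
= 8.8148e+09


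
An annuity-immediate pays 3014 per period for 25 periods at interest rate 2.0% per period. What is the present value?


PV = PMT * (1 - (1+i)^(-n)) / i
= 3014 * (1 - (1+0.02)^(-25)) / 0.02
= 3014 * (1 - 0.609531) / 0.02
= 3014 * 19.523456
= 58843.6978


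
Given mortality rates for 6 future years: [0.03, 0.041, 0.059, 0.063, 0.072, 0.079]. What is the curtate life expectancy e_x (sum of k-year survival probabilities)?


e_x = sum_{k=1}^{n} k_p_x
k_p_x values:
  1_p_x = 0.97
  2_p_x = 0.93023
  3_p_x = 0.875346
  4_p_x = 0.8202
  5_p_x = 0.761145
  6_p_x = 0.701015
e_x = 5.0579


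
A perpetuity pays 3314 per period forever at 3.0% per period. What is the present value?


PV = PMT / i
= 3314 / 0.03
= 110466.6667


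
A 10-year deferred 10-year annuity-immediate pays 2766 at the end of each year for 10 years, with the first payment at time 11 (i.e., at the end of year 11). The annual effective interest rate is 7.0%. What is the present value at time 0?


PV at time 10 of the 10-year annuity-immediate:
a_n = 2766 * (1-(1+0.07)^(-10))/0.07 = 19427.2265
Discount back 10 years to time 0:
PV = 19427.2265 * (1+0.07)^(-10)
= 19427.2265 * 0.508349
= 9875.8169


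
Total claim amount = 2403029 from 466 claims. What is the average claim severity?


severity = total / number
= 2403029 / 466
= 5156.7146


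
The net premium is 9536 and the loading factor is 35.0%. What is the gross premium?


Gross = net * (1 + loading)
= 9536 * (1 + 0.35)
= 9536 * 1.35
= 12873.6


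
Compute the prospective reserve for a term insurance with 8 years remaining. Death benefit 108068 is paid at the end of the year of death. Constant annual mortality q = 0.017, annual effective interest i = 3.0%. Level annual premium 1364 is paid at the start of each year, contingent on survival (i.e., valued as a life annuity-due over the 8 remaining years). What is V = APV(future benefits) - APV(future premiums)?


v = 1/(1+i) = 0.970874
APV(future benefits) per unit = sum_{k=0}^{7} k_p_x * q * v^(k+1) = 0.11277
APV(future benefits) = 108068 * 0.11277 = 12186.8
Life annuity-due factor ä_{x:8} = sum_{k=0}^{7} k_p_x * v^k = 6.832519
APV(future premiums) = 1364 * 6.832519 = 9319.5565
V = 12186.8 - 9319.5565
= 2867.2436


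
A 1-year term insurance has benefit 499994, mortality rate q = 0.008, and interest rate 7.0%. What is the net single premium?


NSP = benefit * q * v
v = 1/(1+i) = 0.934579
NSP = 499994 * 0.008 * 0.934579
= 3738.2729


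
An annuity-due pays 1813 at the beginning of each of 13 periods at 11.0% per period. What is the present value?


PV_due = PMT * (1-(1+i)^(-n))/i * (1+i)
PV_immediate = 12237.515
PV_due = 12237.515 * 1.11
= 13583.6417


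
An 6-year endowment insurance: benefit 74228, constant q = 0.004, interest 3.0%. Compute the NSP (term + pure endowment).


Term component = 1592.9804
Pure endowment = 6_p_x * v^6 * benefit = 0.976239 * 0.837484 * 74228 = 60687.6669
NSP = 62280.6472


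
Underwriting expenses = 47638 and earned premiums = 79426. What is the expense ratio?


Expense ratio = expenses / premiums
= 47638 / 79426
= 0.5998


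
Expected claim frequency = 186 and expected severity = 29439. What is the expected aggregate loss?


E[S] = E[N] * E[X]
= 186 * 29439
= 5.4757e+06


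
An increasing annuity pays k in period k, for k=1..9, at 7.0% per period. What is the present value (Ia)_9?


(Ia)_n = sum_{k=1}^{n} k * v^k, v = 1/(1+i)
v = 0.934579
Sum computed term by term:
(Ia)_9 = 29.6556


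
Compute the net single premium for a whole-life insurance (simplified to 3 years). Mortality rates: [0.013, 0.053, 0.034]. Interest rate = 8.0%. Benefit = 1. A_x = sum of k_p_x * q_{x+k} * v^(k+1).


v = 0.925926
Year 0: k_p_x=1.0, q=0.013, term=0.012037
Year 1: k_p_x=0.987, q=0.053, term=0.044848
Year 2: k_p_x=0.934689, q=0.034, term=0.025228
A_x = 0.0821


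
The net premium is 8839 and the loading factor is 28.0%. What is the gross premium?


Gross = net * (1 + loading)
= 8839 * (1 + 0.28)
= 8839 * 1.28
= 11313.92


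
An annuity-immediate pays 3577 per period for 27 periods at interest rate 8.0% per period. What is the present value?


PV = PMT * (1 - (1+i)^(-n)) / i
= 3577 * (1 - (1+0.08)^(-27)) / 0.08
= 3577 * (1 - 0.125187) / 0.08
= 3577 * 10.935165
= 39115.0844


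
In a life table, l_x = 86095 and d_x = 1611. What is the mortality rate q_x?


q_x = d_x / l_x
= 1611 / 86095
= 0.0187


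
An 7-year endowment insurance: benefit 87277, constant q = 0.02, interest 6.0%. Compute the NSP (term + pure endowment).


Term component = 9221.8392
Pure endowment = 7_p_x * v^7 * benefit = 0.868126 * 0.665057 * 87277 = 50389.6431
NSP = 59611.4824


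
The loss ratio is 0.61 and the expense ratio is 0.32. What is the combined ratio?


Combined ratio = loss ratio + expense ratio
= 0.61 + 0.32
= 0.93


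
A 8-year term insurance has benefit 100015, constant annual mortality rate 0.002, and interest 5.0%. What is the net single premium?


NSP = benefit * sum_{k=0}^{n-1} k_p_x * q * v^(k+1)
With constant q=0.002, v=0.952381
Sum = 0.012843
NSP = 100015 * 0.012843
= 1284.4794


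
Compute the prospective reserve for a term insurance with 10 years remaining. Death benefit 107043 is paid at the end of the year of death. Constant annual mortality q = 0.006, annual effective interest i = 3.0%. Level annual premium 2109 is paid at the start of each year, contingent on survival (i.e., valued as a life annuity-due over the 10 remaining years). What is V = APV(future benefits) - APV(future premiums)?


v = 1/(1+i) = 0.970874
APV(future benefits) per unit = sum_{k=0}^{9} k_p_x * q * v^(k+1) = 0.049894
APV(future benefits) = 107043 * 0.049894 = 5340.8279
Life annuity-due factor ä_{x:10} = sum_{k=0}^{9} k_p_x * v^k = 8.565176
APV(future premiums) = 2109 * 8.565176 = 18063.9561
V = 5340.8279 - 18063.9561
= -12723.1282


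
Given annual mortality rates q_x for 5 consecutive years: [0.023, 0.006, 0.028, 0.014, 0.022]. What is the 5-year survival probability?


p_k = 1 - q_k for each year
Survival = product of (1 - q_k)
= 0.977 * 0.994 * 0.972 * 0.986 * 0.978
= 0.9103


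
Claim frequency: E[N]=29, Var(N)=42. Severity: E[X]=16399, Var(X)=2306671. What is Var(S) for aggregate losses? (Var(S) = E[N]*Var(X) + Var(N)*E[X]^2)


Var(S) = E[N]*Var(X) + Var(N)*E[X]^2
= 29*2306671 + 42*16399^2
= 66893459 + 11294942442
= 1.1362e+10


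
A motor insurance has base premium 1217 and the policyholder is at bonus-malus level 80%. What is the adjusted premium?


adjusted = base * BM_level / 100
= 1217 * 80 / 100
= 1217 * 0.8
= 973.6


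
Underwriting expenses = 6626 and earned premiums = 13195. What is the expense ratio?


Expense ratio = expenses / premiums
= 6626 / 13195
= 0.5022


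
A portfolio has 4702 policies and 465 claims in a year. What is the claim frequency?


frequency = claims / policies
= 465 / 4702
= 0.0989


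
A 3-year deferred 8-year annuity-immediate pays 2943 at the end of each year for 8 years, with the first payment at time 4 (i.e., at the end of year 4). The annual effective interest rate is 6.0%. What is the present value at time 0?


PV at time 3 of the 8-year annuity-immediate:
a_n = 2943 * (1-(1+0.06)^(-8))/0.06 = 18275.4232
Discount back 3 years to time 0:
PV = 18275.4232 * (1+0.06)^(-3)
= 18275.4232 * 0.839619
= 15344.3977


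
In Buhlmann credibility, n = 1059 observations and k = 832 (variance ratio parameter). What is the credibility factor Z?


Z = n / (n + k)
= 1059 / (1059 + 832)
= 1059 / 1891
= 0.56


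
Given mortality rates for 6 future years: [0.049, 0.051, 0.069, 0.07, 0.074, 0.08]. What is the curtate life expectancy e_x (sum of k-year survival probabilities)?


e_x = sum_{k=1}^{n} k_p_x
k_p_x values:
  1_p_x = 0.951
  2_p_x = 0.902499
  3_p_x = 0.840227
  4_p_x = 0.781411
  5_p_x = 0.723586
  6_p_x = 0.665699
e_x = 4.8644


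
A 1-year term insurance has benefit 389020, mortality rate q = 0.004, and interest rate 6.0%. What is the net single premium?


NSP = benefit * q * v
v = 1/(1+i) = 0.943396
NSP = 389020 * 0.004 * 0.943396
= 1468.0


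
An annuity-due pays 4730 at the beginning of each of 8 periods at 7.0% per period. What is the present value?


PV_due = PMT * (1-(1+i)^(-n))/i * (1+i)
PV_immediate = 28244.2419
PV_due = 28244.2419 * 1.07
= 30221.3389


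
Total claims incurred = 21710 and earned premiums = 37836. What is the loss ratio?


Loss ratio = claims / premiums
= 21710 / 37836
= 0.5738


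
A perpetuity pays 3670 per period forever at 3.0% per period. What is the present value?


PV = PMT / i
= 3670 / 0.03
= 122333.3333


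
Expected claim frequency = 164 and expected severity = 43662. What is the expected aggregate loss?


E[S] = E[N] * E[X]
= 164 * 43662
= 7.1606e+06


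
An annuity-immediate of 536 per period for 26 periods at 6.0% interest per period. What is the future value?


FV = PMT * ((1+i)^n - 1) / i
= 536 * ((1.06)^26 - 1) / 0.06
= 536 * (4.549383 - 1) / 0.06
= 31707.8211


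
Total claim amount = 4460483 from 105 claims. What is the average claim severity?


severity = total / number
= 4460483 / 105
= 42480.7905


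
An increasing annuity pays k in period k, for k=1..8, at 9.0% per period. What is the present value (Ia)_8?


(Ia)_n = sum_{k=1}^{n} k * v^k, v = 1/(1+i)
v = 0.917431
Sum computed term by term:
(Ia)_8 = 22.4225


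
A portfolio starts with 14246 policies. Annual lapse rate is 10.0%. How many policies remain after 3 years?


remaining = initial * (1 - lapse)^years
= 14246 * (1 - 0.1)^3
= 14246 * 0.729
= 10385.334


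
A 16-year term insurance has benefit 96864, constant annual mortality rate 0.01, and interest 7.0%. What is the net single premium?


NSP = benefit * sum_{k=0}^{n-1} k_p_x * q * v^(k+1)
With constant q=0.01, v=0.934579
Sum = 0.088948
NSP = 96864 * 0.088948
= 8615.8324


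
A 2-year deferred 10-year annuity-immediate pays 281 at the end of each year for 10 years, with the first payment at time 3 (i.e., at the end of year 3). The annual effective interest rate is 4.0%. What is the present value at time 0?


PV at time 2 of the 10-year annuity-immediate:
a_n = 281 * (1-(1+0.04)^(-10))/0.04 = 2279.1617
Discount back 2 years to time 0:
PV = 2279.1617 * (1+0.04)^(-2)
= 2279.1617 * 0.924556
= 2107.2131


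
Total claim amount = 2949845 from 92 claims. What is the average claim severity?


severity = total / number
= 2949845 / 92
= 32063.5326


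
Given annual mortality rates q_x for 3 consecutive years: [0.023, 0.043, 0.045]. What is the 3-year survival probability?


p_k = 1 - q_k for each year
Survival = product of (1 - q_k)
= 0.977 * 0.957 * 0.955
= 0.8929


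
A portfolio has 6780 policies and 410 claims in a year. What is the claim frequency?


frequency = claims / policies
= 410 / 6780
= 0.0605


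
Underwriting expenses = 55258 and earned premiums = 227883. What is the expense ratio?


Expense ratio = expenses / premiums
= 55258 / 227883
= 0.2425


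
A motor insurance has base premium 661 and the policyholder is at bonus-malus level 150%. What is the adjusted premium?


adjusted = base * BM_level / 100
= 661 * 150 / 100
= 661 * 1.5
= 991.5


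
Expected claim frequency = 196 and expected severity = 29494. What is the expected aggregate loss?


E[S] = E[N] * E[X]
= 196 * 29494
= 5.7808e+06


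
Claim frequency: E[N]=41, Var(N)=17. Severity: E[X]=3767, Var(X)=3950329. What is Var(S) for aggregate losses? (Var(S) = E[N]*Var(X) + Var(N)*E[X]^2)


Var(S) = E[N]*Var(X) + Var(N)*E[X]^2
= 41*3950329 + 17*3767^2
= 161963489 + 241234913
= 4.0320e+08


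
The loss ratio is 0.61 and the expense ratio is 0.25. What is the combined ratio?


Combined ratio = loss ratio + expense ratio
= 0.61 + 0.25
= 0.86


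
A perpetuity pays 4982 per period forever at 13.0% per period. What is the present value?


PV = PMT / i
= 4982 / 0.13
= 38323.0769


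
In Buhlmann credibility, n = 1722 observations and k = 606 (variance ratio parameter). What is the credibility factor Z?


Z = n / (n + k)
= 1722 / (1722 + 606)
= 1722 / 2328
= 0.7397


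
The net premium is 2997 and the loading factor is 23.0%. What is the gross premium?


Gross = net * (1 + loading)
= 2997 * (1 + 0.23)
= 2997 * 1.23
= 3686.31


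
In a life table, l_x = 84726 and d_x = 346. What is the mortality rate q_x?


q_x = d_x / l_x
= 346 / 84726
= 0.0041


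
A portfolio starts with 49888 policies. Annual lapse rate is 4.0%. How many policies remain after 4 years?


remaining = initial * (1 - lapse)^years
= 49888 * (1 - 0.04)^4
= 49888 * 0.849347
= 42372.2012


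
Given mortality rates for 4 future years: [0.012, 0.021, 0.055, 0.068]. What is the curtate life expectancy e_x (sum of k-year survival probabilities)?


e_x = sum_{k=1}^{n} k_p_x
k_p_x values:
  1_p_x = 0.988
  2_p_x = 0.967252
  3_p_x = 0.914053
  4_p_x = 0.851898
e_x = 3.7212


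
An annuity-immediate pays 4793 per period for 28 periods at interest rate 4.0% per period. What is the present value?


PV = PMT * (1 - (1+i)^(-n)) / i
= 4793 * (1 - (1+0.04)^(-28)) / 0.04
= 4793 * (1 - 0.333477) / 0.04
= 4793 * 16.663063
= 79866.062


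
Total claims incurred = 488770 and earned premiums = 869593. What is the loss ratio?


Loss ratio = claims / premiums
= 488770 / 869593
= 0.5621


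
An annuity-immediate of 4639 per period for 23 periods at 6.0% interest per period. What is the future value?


FV = PMT * ((1+i)^n - 1) / i
= 4639 * ((1.06)^23 - 1) / 0.06
= 4639 * (3.81975 - 1) / 0.06
= 218013.6447


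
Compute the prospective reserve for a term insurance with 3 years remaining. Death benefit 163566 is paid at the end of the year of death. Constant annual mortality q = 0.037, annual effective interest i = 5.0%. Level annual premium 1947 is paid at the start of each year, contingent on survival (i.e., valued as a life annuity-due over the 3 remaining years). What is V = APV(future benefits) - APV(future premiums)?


v = 1/(1+i) = 0.952381
APV(future benefits) per unit = sum_{k=0}^{2} k_p_x * q * v^(k+1) = 0.097197
APV(future benefits) = 163566 * 0.097197 = 15898.1282
Life annuity-due factor ä_{x:3} = sum_{k=0}^{2} k_p_x * v^k = 2.758294
APV(future premiums) = 1947 * 2.758294 = 5370.3982
V = 15898.1282 - 5370.3982
= 10527.73


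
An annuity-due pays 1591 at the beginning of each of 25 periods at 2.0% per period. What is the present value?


PV_due = PMT * (1-(1+i)^(-n))/i * (1+i)
PV_immediate = 31061.8192
PV_due = 31061.8192 * 1.02
= 31683.0556


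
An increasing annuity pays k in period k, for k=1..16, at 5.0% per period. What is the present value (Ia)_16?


(Ia)_n = sum_{k=1}^{n} k * v^k, v = 1/(1+i)
v = 0.952381
Sum computed term by term:
(Ia)_16 = 80.9975


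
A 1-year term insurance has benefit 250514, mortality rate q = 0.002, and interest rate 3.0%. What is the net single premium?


NSP = benefit * q * v
v = 1/(1+i) = 0.970874
NSP = 250514 * 0.002 * 0.970874
= 486.435


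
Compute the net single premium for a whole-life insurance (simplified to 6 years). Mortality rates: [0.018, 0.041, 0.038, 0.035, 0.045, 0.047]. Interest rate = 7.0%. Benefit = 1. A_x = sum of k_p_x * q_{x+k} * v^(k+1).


v = 0.934579
Year 0: k_p_x=1.0, q=0.018, term=0.016822
Year 1: k_p_x=0.982, q=0.041, term=0.035166
Year 2: k_p_x=0.941738, q=0.038, term=0.029212
Year 3: k_p_x=0.905952, q=0.035, term=0.02419
Year 4: k_p_x=0.874244, q=0.045, term=0.02805
Year 5: k_p_x=0.834903, q=0.047, term=0.026148
A_x = 0.1596


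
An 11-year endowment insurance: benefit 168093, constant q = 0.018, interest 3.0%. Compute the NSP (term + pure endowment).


Term component = 25744.4108
Pure endowment = 11_p_x * v^11 * benefit = 0.818892 * 0.722421 * 168093 = 99441.2379
NSP = 125185.6487


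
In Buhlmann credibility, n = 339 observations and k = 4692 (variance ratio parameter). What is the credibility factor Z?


Z = n / (n + k)
= 339 / (339 + 4692)
= 339 / 5031
= 0.0674


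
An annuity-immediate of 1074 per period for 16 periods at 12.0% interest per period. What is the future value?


FV = PMT * ((1+i)^n - 1) / i
= 1074 * ((1.12)^16 - 1) / 0.12
= 1074 * (6.130394 - 1) / 0.12
= 45917.0232


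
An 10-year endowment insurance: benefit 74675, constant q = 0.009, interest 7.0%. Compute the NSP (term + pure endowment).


Term component = 4556.4387
Pure endowment = 10_p_x * v^10 * benefit = 0.913559 * 0.508349 * 74675 = 34679.5936
NSP = 39236.0323


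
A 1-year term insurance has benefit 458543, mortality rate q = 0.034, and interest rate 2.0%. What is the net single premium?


NSP = benefit * q * v
v = 1/(1+i) = 0.980392
NSP = 458543 * 0.034 * 0.980392
= 15284.7667


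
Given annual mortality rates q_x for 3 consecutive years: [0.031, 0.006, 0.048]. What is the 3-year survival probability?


p_k = 1 - q_k for each year
Survival = product of (1 - q_k)
= 0.969 * 0.994 * 0.952
= 0.917


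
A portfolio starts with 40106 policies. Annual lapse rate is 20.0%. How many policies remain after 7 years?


remaining = initial * (1 - lapse)^years
= 40106 * (1 - 0.2)^7
= 40106 * 0.209715
= 8410.8378


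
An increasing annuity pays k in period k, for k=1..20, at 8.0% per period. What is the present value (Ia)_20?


(Ia)_n = sum_{k=1}^{n} k * v^k, v = 1/(1+i)
v = 0.925926
Sum computed term by term:
(Ia)_20 = 78.9079


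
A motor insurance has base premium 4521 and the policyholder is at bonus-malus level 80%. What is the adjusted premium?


adjusted = base * BM_level / 100
= 4521 * 80 / 100
= 4521 * 0.8
= 3616.8


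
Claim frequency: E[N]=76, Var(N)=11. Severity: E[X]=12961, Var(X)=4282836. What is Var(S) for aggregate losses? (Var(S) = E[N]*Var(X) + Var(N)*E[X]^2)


Var(S) = E[N]*Var(X) + Var(N)*E[X]^2
= 76*4282836 + 11*12961^2
= 325495536 + 1847862731
= 2.1734e+09


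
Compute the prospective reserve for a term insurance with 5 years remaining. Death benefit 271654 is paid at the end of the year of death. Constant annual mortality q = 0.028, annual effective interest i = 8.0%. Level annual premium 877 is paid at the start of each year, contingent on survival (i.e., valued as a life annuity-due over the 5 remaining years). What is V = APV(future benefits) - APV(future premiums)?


v = 1/(1+i) = 0.925926
APV(future benefits) per unit = sum_{k=0}^{4} k_p_x * q * v^(k+1) = 0.106169
APV(future benefits) = 271654 * 0.106169 = 28841.304
Life annuity-due factor ä_{x:5} = sum_{k=0}^{4} k_p_x * v^k = 4.0951
APV(future premiums) = 877 * 4.0951 = 3591.4027
V = 28841.304 - 3591.4027
= 25249.9013


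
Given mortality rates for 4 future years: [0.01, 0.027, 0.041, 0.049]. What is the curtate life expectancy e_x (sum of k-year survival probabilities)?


e_x = sum_{k=1}^{n} k_p_x
k_p_x values:
  1_p_x = 0.99
  2_p_x = 0.96327
  3_p_x = 0.923776
  4_p_x = 0.878511
e_x = 3.7556


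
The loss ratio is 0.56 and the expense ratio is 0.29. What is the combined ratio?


Combined ratio = loss ratio + expense ratio
= 0.56 + 0.29
= 0.85


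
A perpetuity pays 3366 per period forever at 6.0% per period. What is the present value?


PV = PMT / i
= 3366 / 0.06
= 56100.0


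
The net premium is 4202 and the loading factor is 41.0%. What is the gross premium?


Gross = net * (1 + loading)
= 4202 * (1 + 0.41)
= 4202 * 1.41
= 5924.82


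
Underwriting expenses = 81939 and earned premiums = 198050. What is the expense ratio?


Expense ratio = expenses / premiums
= 81939 / 198050
= 0.4137


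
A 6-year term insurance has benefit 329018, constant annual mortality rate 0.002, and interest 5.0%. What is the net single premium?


NSP = benefit * sum_{k=0}^{n-1} k_p_x * q * v^(k+1)
With constant q=0.002, v=0.952381
Sum = 0.010104
NSP = 329018 * 0.010104
= 3324.2781


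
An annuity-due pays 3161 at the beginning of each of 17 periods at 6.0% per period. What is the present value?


PV_due = PMT * (1-(1+i)^(-n))/i * (1+i)
PV_immediate = 33118.6179
PV_due = 33118.6179 * 1.06
= 35105.735


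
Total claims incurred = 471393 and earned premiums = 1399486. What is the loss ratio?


Loss ratio = claims / premiums
= 471393 / 1399486
= 0.3368


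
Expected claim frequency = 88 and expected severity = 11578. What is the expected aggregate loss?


E[S] = E[N] * E[X]
= 88 * 11578
= 1.0189e+06


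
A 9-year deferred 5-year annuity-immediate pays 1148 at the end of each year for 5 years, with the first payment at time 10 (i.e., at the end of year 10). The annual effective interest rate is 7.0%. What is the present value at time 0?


PV at time 9 of the 5-year annuity-immediate:
a_n = 1148 * (1-(1+0.07)^(-5))/0.07 = 4707.0267
Discount back 9 years to time 0:
PV = 4707.0267 * (1+0.07)^(-9)
= 4707.0267 * 0.543934
= 2560.3106


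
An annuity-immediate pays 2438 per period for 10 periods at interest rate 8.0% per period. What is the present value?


PV = PMT * (1 - (1+i)^(-n)) / i
= 2438 * (1 - (1+0.08)^(-10)) / 0.08
= 2438 * (1 - 0.463193) / 0.08
= 2438 * 6.710081
= 16359.1785


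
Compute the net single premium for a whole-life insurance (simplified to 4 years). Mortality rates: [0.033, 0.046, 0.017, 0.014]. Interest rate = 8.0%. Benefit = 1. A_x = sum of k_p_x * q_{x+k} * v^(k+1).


v = 0.925926
Year 0: k_p_x=1.0, q=0.033, term=0.030556
Year 1: k_p_x=0.967, q=0.046, term=0.038136
Year 2: k_p_x=0.922518, q=0.017, term=0.01245
Year 3: k_p_x=0.906835, q=0.014, term=0.009332
A_x = 0.0905


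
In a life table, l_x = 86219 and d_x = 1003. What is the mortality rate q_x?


q_x = d_x / l_x
= 1003 / 86219
= 0.0116


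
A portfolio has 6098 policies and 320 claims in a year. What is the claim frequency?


frequency = claims / policies
= 320 / 6098
= 0.0525


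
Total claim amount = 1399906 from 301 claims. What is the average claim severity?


severity = total / number
= 1399906 / 301
= 4650.8505


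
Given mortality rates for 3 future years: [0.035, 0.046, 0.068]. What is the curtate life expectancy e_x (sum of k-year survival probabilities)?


e_x = sum_{k=1}^{n} k_p_x
k_p_x values:
  1_p_x = 0.965
  2_p_x = 0.92061
  3_p_x = 0.858009
e_x = 2.7436


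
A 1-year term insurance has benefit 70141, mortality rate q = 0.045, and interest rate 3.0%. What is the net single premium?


NSP = benefit * q * v
v = 1/(1+i) = 0.970874
NSP = 70141 * 0.045 * 0.970874
= 3064.4126


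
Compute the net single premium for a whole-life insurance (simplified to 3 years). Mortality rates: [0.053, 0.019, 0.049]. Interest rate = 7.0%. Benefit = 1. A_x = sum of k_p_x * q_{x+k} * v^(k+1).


v = 0.934579
Year 0: k_p_x=1.0, q=0.053, term=0.049533
Year 1: k_p_x=0.947, q=0.019, term=0.015716
Year 2: k_p_x=0.929007, q=0.049, term=0.037159
A_x = 0.1024


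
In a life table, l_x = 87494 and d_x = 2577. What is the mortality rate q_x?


q_x = d_x / l_x
= 2577 / 87494
= 0.0295


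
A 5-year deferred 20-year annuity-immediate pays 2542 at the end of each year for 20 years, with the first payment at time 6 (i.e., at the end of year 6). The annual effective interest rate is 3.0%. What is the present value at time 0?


PV at time 5 of the 20-year annuity-immediate:
a_n = 2542 * (1-(1+0.03)^(-20))/0.03 = 37818.5411
Discount back 5 years to time 0:
PV = 37818.5411 * (1+0.03)^(-5)
= 37818.5411 * 0.862609
= 32622.6058


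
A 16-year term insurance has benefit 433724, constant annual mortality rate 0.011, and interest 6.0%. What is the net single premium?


NSP = benefit * sum_{k=0}^{n-1} k_p_x * q * v^(k+1)
With constant q=0.011, v=0.943396
Sum = 0.103834
NSP = 433724 * 0.103834
= 45035.4077


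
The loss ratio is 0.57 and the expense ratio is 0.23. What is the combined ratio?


Combined ratio = loss ratio + expense ratio
= 0.57 + 0.23
= 0.8


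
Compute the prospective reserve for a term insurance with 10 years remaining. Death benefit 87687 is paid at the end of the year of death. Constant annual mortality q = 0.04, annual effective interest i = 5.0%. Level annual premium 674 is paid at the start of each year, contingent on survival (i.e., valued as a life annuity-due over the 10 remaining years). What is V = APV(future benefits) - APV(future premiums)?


v = 1/(1+i) = 0.952381
APV(future benefits) per unit = sum_{k=0}^{9} k_p_x * q * v^(k+1) = 0.263045
APV(future benefits) = 87687 * 0.263045 = 23065.5951
Life annuity-due factor ä_{x:10} = sum_{k=0}^{9} k_p_x * v^k = 6.904922
APV(future premiums) = 674 * 6.904922 = 4653.9172
V = 23065.5951 - 4653.9172
= 18411.6778


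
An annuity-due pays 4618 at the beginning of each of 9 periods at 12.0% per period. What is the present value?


PV_due = PMT * (1-(1+i)^(-n))/i * (1+i)
PV_immediate = 24605.8575
PV_due = 24605.8575 * 1.12
= 27558.5604


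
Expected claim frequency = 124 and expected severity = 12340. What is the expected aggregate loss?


E[S] = E[N] * E[X]
= 124 * 12340
= 1.5302e+06


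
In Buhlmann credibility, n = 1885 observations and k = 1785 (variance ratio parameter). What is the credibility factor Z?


Z = n / (n + k)
= 1885 / (1885 + 1785)
= 1885 / 3670
= 0.5136


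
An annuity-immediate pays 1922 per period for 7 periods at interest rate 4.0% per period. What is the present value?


PV = PMT * (1 - (1+i)^(-n)) / i
= 1922 * (1 - (1+0.04)^(-7)) / 0.04
= 1922 * (1 - 0.759918) / 0.04
= 1922 * 6.002055
= 11535.9491


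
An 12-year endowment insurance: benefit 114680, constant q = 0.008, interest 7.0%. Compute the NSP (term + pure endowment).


Term component = 7019.437
Pure endowment = 12_p_x * v^12 * benefit = 0.908113 * 0.444012 * 114680 = 46240.489
NSP = 53259.926


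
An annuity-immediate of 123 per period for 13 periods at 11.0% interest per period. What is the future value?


FV = PMT * ((1+i)^n - 1) / i
= 123 * ((1.11)^13 - 1) / 0.11
= 123 * (3.88328 - 1) / 0.11
= 3224.0315


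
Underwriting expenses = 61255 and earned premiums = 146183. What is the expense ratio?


Expense ratio = expenses / premiums
= 61255 / 146183
= 0.419


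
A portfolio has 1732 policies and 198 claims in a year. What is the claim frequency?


frequency = claims / policies
= 198 / 1732
= 0.1143


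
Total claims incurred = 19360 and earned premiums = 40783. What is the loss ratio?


Loss ratio = claims / premiums
= 19360 / 40783
= 0.4747


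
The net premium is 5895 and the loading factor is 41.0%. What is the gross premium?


Gross = net * (1 + loading)
= 5895 * (1 + 0.41)
= 5895 * 1.41
= 8311.95


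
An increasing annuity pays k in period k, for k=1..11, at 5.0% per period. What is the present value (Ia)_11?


(Ia)_n = sum_{k=1}^{n} k * v^k, v = 1/(1+i)
v = 0.952381
Sum computed term by term:
(Ia)_11 = 45.8053


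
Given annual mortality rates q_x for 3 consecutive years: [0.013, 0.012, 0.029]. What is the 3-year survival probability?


p_k = 1 - q_k for each year
Survival = product of (1 - q_k)
= 0.987 * 0.988 * 0.971
= 0.9469


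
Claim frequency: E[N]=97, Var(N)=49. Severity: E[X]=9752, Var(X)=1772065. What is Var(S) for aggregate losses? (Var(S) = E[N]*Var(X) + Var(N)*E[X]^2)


Var(S) = E[N]*Var(X) + Var(N)*E[X]^2
= 97*1772065 + 49*9752^2
= 171890305 + 4659973696
= 4.8319e+09


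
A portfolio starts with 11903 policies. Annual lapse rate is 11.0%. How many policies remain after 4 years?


remaining = initial * (1 - lapse)^years
= 11903 * (1 - 0.11)^4
= 11903 * 0.627422
= 7468.2089


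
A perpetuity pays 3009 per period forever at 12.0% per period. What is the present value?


PV = PMT / i
= 3009 / 0.12
= 25075.0


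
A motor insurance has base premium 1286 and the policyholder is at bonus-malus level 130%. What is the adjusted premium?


adjusted = base * BM_level / 100
= 1286 * 130 / 100
= 1286 * 1.3
= 1671.8


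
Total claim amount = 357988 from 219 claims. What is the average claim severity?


severity = total / number
= 357988 / 219
= 1634.6484


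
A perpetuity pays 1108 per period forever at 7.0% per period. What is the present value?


PV = PMT / i
= 1108 / 0.07
= 15828.5714


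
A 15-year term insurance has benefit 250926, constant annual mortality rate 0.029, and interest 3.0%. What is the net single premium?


NSP = benefit * sum_{k=0}^{n-1} k_p_x * q * v^(k+1)
With constant q=0.029, v=0.970874
Sum = 0.288628
NSP = 250926 * 0.288628
= 72424.3244


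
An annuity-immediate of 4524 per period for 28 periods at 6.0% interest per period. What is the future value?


FV = PMT * ((1+i)^n - 1) / i
= 4524 * ((1.06)^28 - 1) / 0.06
= 4524 * (5.111687 - 1) / 0.06
= 310021.177


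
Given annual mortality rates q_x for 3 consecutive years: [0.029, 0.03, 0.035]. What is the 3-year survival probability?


p_k = 1 - q_k for each year
Survival = product of (1 - q_k)
= 0.971 * 0.97 * 0.965
= 0.9089


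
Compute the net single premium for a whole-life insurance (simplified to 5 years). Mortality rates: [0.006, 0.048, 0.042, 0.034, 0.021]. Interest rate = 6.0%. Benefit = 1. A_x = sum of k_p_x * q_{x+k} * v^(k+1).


v = 0.943396
Year 0: k_p_x=1.0, q=0.006, term=0.00566
Year 1: k_p_x=0.994, q=0.048, term=0.042464
Year 2: k_p_x=0.946288, q=0.042, term=0.03337
Year 3: k_p_x=0.906544, q=0.034, term=0.024414
Year 4: k_p_x=0.875721, q=0.021, term=0.013742
A_x = 0.1197


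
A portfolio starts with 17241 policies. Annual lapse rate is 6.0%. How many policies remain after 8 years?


remaining = initial * (1 - lapse)^years
= 17241 * (1 - 0.06)^8
= 17241 * 0.609569
= 10509.5781


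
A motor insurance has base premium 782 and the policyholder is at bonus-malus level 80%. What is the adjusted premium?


adjusted = base * BM_level / 100
= 782 * 80 / 100
= 782 * 0.8
= 625.6


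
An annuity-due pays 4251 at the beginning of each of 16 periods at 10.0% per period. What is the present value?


PV_due = PMT * (1-(1+i)^(-n))/i * (1+i)
PV_immediate = 33258.5854
PV_due = 33258.5854 * 1.1
= 36584.444


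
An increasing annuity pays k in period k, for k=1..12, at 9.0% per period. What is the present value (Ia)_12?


(Ia)_n = sum_{k=1}^{n} k * v^k, v = 1/(1+i)
v = 0.917431
Sum computed term by term:
(Ia)_12 = 39.3197


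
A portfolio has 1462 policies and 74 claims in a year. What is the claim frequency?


frequency = claims / policies
= 74 / 1462
= 0.0506


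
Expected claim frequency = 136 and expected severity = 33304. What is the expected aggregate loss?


E[S] = E[N] * E[X]
= 136 * 33304
= 4.5293e+06


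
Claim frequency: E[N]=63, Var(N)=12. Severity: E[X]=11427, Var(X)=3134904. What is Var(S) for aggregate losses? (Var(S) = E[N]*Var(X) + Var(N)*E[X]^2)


Var(S) = E[N]*Var(X) + Var(N)*E[X]^2
= 63*3134904 + 12*11427^2
= 197498952 + 1566915948
= 1.7644e+09


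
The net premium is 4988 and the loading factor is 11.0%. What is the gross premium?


Gross = net * (1 + loading)
= 4988 * (1 + 0.11)
= 4988 * 1.11
= 5536.68


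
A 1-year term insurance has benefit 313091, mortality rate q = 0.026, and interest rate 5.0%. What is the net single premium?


NSP = benefit * q * v
v = 1/(1+i) = 0.952381
NSP = 313091 * 0.026 * 0.952381
= 7752.7295
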